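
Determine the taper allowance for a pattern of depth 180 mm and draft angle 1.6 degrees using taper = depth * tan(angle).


Formula: taper = depth * tan(draft_angle)
tan(1.6 deg) = 0.0279325
taper = 180 mm * 0.0279325 = 5.0279 mm

5.0279 mm


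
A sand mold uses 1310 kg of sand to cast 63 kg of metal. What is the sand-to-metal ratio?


Formula: Sand-to-Metal Ratio = W_sand / W_metal
Ratio = 1310 kg / 63 kg = 20.7937

Answer: 20.7937


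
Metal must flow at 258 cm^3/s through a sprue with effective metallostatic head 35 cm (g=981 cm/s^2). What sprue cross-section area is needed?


Formula: v = sqrt(2*g*h), A = Q/v
Velocity: v = sqrt(2 * 981 * 35) = sqrt(68670) = 262.0496 cm/s
Sprue area: A = Q / v = 258 / 262.0496 = 0.9845 cm^2

0.9845 cm^2


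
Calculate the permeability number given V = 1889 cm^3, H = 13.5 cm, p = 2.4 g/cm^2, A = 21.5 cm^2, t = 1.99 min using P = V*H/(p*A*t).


Formula: Permeability Number P = (V * H) / (p * A * t)
Numerator: V * H = 1889 * 13.5 = 25501.5
Denominator: p * A * t = 2.4 * 21.5 * 1.99 = 102.684
P = 25501.5 / 102.684 = 248.3493

Answer: 248.3493


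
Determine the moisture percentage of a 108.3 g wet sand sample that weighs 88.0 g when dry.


Formula: MC = (W_wet - W_dry) / W_wet * 100
Water mass = 108.3 - 88.0 = 20.3 g
MC = 20.3 / 108.3 * 100 = 18.7442%

18.7442%


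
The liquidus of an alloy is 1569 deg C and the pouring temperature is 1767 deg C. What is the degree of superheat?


Formula: Superheat = T_pour - T_melt
Superheat = 1767 - 1569 = 198 deg C

Final answer: 198 deg C


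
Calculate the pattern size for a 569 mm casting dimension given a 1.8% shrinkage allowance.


Formula: L_pattern = L_casting * (1 + shrinkage_rate/100)
Shrinkage factor = 1 + 1.8/100 = 1.018
L_pattern = 569 mm * 1.018 = 579.2420 mm

Final answer: 579.2420 mm


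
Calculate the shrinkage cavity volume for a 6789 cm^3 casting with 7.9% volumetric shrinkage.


Formula: V_shrink = V_casting * shrinkage_pct / 100
V_shrink = 6789 cm^3 * 7.9 / 100 = 536.3310 cm^3

Answer: 536.3310 cm^3


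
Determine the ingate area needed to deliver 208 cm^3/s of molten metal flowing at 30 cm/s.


Formula: A_ingate = Q / v  (continuity equation)
A = 208 cm^3/s / 30 cm/s = 6.9333 cm^2

6.9333 cm^2


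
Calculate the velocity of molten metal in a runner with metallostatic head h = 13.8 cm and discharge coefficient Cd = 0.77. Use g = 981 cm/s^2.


Formula: v = Cd * sqrt(2 * g * h)  (Torricelli with discharge coefficient)
2*g*h = 2 * 981 * 13.8 = 27075.6 cm^2/s^2
sqrt(27075.6) = 164.54665 cm/s
v = 0.77 * 164.54665 = 126.7009 cm/s

Final answer: 126.7009 cm/s


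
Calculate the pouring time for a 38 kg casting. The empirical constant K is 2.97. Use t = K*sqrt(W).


Formula: t = K * sqrt(W)
sqrt(W) = sqrt(38) = 6.16441
t = 2.97 * 6.16441 = 18.3083 s

18.3083 s


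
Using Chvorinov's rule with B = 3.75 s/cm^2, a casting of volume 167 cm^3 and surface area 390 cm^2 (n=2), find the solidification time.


Formula: t_s = B * (V/A)^n  (Chvorinov's rule, n=2)
Modulus M = V/A = 167/390 = 0.428205 cm
M^2 = 0.428205^2 = 0.183360 cm^2
t_s = 3.75 * 0.183360 = 0.6876 s

0.6876 s


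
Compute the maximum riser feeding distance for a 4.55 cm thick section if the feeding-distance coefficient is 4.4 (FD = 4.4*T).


Formula: FD = 4.4 * T  (riser feeding-distance rule)
FD = 4.4 * 4.55 cm = 20.0200 cm

Final answer: 20.0200 cm


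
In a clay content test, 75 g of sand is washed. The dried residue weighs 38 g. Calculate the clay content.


Formula: Clay% = (W_total - W_washed) / W_total * 100
Clay mass = 75 - 38 = 37 g
Clay% = 37 / 75 * 100 = 49.3333%

49.3333%


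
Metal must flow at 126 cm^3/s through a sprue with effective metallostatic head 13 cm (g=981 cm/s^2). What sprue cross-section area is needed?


Formula: v = sqrt(2*g*h), A = Q/v
Velocity: v = sqrt(2 * 981 * 13) = sqrt(25506) = 159.7060 cm/s
Sprue area: A = Q / v = 126 / 159.7060 = 0.7889 cm^2

0.7889 cm^2


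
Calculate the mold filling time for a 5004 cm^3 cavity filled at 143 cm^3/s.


Formula: t_fill = V_mold / Q_flow
t = 5004 cm^3 / 143 cm^3/s = 34.9930 s


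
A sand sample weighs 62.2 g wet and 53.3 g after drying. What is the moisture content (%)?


Formula: MC = (W_wet - W_dry) / W_wet * 100
Water mass = 62.2 - 53.3 = 8.9 g
MC = 8.9 / 62.2 * 100 = 14.3087%

Final answer: 14.3087%


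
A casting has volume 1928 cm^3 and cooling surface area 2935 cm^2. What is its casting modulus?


Formula: Casting Modulus M = V / A
M = 1928 cm^3 / 2935 cm^2 = 0.6569 cm

0.6569 cm


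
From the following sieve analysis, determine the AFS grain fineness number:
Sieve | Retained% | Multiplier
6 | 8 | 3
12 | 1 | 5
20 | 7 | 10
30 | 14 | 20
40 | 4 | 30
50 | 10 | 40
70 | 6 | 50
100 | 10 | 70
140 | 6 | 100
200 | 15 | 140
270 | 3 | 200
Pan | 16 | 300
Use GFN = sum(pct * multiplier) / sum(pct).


Formula: GFN = sum(pct * multiplier) / sum(pct)
sum(pct * multiplier) = 9999
sum(pct) = 100
GFN = 9999 / 100 = 99.99

Final answer: 99.99


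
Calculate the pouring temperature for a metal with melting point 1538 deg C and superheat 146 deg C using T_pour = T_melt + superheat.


Formula: T_pour = T_melt + Superheat
T_pour = 1538 + 146 = 1684 deg C

Final answer: 1684 deg C


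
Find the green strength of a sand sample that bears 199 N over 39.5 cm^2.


Formula: Compressive Strength = Force / Area
Strength = 199 N / 39.5 cm^2 = 5.0380 N/cm^2

Answer: 5.0380 N/cm^2


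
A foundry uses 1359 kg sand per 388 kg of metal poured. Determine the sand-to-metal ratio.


Formula: Sand-to-Metal Ratio = W_sand / W_metal
Ratio = 1359 kg / 388 kg = 3.5026

3.5026


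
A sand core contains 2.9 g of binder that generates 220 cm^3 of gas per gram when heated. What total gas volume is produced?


Formula: V_gas = W_binder * gas_evolution_rate
V = 2.9 g * 220 cm^3/g = 638.0000 cm^3

638.0000 cm^3


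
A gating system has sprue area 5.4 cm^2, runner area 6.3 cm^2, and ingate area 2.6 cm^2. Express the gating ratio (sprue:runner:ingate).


Sprue:Runner:Ingate = 1 : 6.3/5.4 : 2.6/5.4 = 1:1.17:0.48

Final answer: 1:1.17:0.48


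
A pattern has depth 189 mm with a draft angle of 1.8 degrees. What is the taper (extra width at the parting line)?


Formula: taper = depth * tan(draft_angle)
tan(1.8 deg) = 0.0314263
taper = 189 mm * 0.0314263 = 5.9396 mm

Answer: 5.9396 mm


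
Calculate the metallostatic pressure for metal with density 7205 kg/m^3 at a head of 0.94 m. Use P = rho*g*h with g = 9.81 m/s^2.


Formula: P = rho * g * h
rho * g = 7205 * 9.81 = 70681.05 N/m^3
P = 70681.05 * 0.94 = 66440.1870 Pa

Answer: 66440.1870 Pa


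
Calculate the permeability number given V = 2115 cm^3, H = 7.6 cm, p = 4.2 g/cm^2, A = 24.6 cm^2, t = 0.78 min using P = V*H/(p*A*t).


Formula: Permeability Number P = (V * H) / (p * A * t)
Numerator: V * H = 2115 * 7.6 = 16074.0
Denominator: p * A * t = 4.2 * 24.6 * 0.78 = 80.5896
P = 16074.0 / 80.5896 = 199.4550


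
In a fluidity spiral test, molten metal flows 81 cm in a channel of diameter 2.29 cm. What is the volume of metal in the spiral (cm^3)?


Formula: V = pi * (d/2)^2 * L  (cylinder volume)
Radius = 2.29/2 = 1.145 cm
V = pi * 1.145^2 * 81 = 333.6152 cm^3

333.6152 cm^3


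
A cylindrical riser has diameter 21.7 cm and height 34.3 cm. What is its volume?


Formula: V = pi * (D/2)^2 * H  (cylinder volume)
Radius = D/2 = 21.7/2 = 10.85 cm
V = pi * 10.85^2 * 34.3 = 12685.3796 cm^3

Final answer: 12685.3796 cm^3


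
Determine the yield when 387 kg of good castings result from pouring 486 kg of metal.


Formula: Casting Yield = (W_good / W_total) * 100
Yield = (387 kg / 486 kg) * 100 = 79.6296%

79.6296%


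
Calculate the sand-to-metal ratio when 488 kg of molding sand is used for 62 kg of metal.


Formula: Sand-to-Metal Ratio = W_sand / W_metal
Ratio = 488 kg / 62 kg = 7.8710

Final answer: 7.8710


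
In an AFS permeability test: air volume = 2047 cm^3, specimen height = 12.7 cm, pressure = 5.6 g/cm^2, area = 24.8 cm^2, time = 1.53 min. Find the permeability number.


Formula: Permeability Number P = (V * H) / (p * A * t)
Numerator: V * H = 2047 * 12.7 = 25996.9
Denominator: p * A * t = 5.6 * 24.8 * 1.53 = 212.4864
P = 25996.9 / 212.4864 = 122.3462

Final answer: 122.3462


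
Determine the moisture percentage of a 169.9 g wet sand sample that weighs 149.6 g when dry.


Formula: MC = (W_wet - W_dry) / W_wet * 100
Water mass = 169.9 - 149.6 = 20.3 g
MC = 20.3 / 169.9 * 100 = 11.9482%


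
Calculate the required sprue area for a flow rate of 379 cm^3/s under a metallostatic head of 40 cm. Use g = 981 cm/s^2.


Formula: v = sqrt(2*g*h), A = Q/v
Velocity: v = sqrt(2 * 981 * 40) = sqrt(78480) = 280.1428 cm/s
Sprue area: A = Q / v = 379 / 280.1428 = 1.3529 cm^2

Answer: 1.3529 cm^2


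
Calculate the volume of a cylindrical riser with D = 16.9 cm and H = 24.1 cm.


Formula: V = pi * (D/2)^2 * H  (cylinder volume)
Radius = D/2 = 16.9/2 = 8.45 cm
V = pi * 8.45^2 * 24.1 = 5406.0534 cm^3


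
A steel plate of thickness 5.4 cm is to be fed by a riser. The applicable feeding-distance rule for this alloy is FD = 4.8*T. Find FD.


Formula: FD = 4.8 * T  (riser feeding-distance rule)
FD = 4.8 * 5.4 cm = 25.9200 cm

25.9200 cm


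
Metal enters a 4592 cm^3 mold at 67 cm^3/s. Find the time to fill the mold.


Formula: t_fill = V_mold / Q_flow
t = 4592 cm^3 / 67 cm^3/s = 68.5373 s

Answer: 68.5373 s


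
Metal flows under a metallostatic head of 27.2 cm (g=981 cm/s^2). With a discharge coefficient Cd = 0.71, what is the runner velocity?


Formula: v = Cd * sqrt(2 * g * h)  (Torricelli with discharge coefficient)
2*g*h = 2 * 981 * 27.2 = 53366.4 cm^2/s^2
sqrt(53366.4) = 231.01169 cm/s
v = 0.71 * 231.01169 = 164.0183 cm/s


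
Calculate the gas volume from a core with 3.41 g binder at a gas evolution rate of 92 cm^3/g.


Formula: V_gas = W_binder * gas_evolution_rate
V = 3.41 g * 92 cm^3/g = 313.7200 cm^3


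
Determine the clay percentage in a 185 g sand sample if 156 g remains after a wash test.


Formula: Clay% = (W_total - W_washed) / W_total * 100
Clay mass = 185 - 156 = 29 g
Clay% = 29 / 185 * 100 = 15.6757%

15.6757%


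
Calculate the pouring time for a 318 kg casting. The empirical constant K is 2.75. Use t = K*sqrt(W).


Formula: t = K * sqrt(W)
sqrt(W) = sqrt(318) = 17.83255
t = 2.75 * 17.83255 = 49.0395 s

Final answer: 49.0395 s


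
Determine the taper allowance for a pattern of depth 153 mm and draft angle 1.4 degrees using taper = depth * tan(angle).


Formula: taper = depth * tan(draft_angle)
tan(1.4 deg) = 0.0244395
taper = 153 mm * 0.0244395 = 3.7392 mm

Answer: 3.7392 mm


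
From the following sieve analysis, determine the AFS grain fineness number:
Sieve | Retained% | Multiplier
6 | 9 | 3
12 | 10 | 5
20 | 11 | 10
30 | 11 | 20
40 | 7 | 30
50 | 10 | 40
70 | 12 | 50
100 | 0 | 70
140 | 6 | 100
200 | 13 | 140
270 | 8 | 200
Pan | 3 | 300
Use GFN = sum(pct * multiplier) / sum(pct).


Formula: GFN = sum(pct * multiplier) / sum(pct)
sum(pct * multiplier) = 6537
sum(pct) = 100
GFN = 6537 / 100 = 65.37

Answer: 65.37


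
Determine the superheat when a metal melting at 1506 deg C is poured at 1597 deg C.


Formula: Superheat = T_pour - T_melt
Superheat = 1597 - 1506 = 91 deg C

Final answer: 91 deg C


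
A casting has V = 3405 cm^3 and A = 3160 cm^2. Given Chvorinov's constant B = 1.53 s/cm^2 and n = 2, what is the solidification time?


Formula: t_s = B * (V/A)^n  (Chvorinov's rule, n=2)
Modulus M = V/A = 3405/3160 = 1.077532 cm
M^2 = 1.077532^2 = 1.161075 cm^2
t_s = 1.53 * 1.161075 = 1.7764 s

Answer: 1.7764 s


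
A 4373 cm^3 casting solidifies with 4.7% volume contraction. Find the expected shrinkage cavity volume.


Formula: V_shrink = V_casting * shrinkage_pct / 100
V_shrink = 4373 cm^3 * 4.7 / 100 = 205.5310 cm^3

Answer: 205.5310 cm^3


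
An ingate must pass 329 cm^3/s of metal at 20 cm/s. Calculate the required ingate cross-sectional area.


Formula: A_ingate = Q / v  (continuity equation)
A = 329 cm^3/s / 20 cm/s = 16.4500 cm^2

16.4500 cm^2


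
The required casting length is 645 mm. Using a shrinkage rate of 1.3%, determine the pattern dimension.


Formula: L_pattern = L_casting * (1 + shrinkage_rate/100)
Shrinkage factor = 1 + 1.3/100 = 1.013
L_pattern = 645 mm * 1.013 = 653.3850 mm

653.3850 mm


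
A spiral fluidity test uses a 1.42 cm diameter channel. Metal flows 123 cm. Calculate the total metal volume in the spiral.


Formula: V = pi * (d/2)^2 * L  (cylinder volume)
Radius = 1.42/2 = 0.71 cm
V = pi * 0.71^2 * 123 = 194.7923 cm^3

Final answer: 194.7923 cm^3


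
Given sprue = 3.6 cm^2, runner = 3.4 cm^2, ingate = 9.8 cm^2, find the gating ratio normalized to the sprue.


Sprue:Runner:Ingate = 1 : 3.4/3.6 : 9.8/3.6 = 1:0.94:2.72

1:0.94:2.72


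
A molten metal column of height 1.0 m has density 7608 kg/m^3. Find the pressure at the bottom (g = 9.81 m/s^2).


Formula: P = rho * g * h
rho * g = 7608 * 9.81 = 74634.48 N/m^3
P = 74634.48 * 1.0 = 74634.4800 Pa


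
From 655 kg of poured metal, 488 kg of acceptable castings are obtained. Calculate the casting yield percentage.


Formula: Casting Yield = (W_good / W_total) * 100
Yield = (488 kg / 655 kg) * 100 = 74.5038%


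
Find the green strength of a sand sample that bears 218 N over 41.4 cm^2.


Formula: Compressive Strength = Force / Area
Strength = 218 N / 41.4 cm^2 = 5.2657 N/cm^2

Final answer: 5.2657 N/cm^2


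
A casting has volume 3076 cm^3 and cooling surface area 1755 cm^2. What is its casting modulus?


Formula: Casting Modulus M = V / A
M = 3076 cm^3 / 1755 cm^2 = 1.7527 cm

Final answer: 1.7527 cm


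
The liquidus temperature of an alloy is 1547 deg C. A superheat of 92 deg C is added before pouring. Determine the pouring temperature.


Formula: T_pour = T_melt + Superheat
T_pour = 1547 + 92 = 1639 deg C

1639 deg C


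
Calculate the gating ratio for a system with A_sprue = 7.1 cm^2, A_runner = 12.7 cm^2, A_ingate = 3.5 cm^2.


Sprue:Runner:Ingate = 1 : 12.7/7.1 : 3.5/7.1 = 1:1.79:0.49

Final answer: 1:1.79:0.49


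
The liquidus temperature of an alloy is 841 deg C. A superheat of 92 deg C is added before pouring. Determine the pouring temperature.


Formula: T_pour = T_melt + Superheat
T_pour = 841 + 92 = 933 deg C

Final answer: 933 deg C


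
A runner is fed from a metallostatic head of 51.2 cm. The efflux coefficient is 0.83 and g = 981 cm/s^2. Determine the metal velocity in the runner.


Formula: v = Cd * sqrt(2 * g * h)  (Torricelli with discharge coefficient)
2*g*h = 2 * 981 * 51.2 = 100454.4 cm^2/s^2
sqrt(100454.4) = 316.94542 cm/s
v = 0.83 * 316.94542 = 263.0647 cm/s

Answer: 263.0647 cm/s


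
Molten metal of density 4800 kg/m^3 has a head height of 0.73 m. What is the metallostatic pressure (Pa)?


Formula: P = rho * g * h
rho * g = 4800 * 9.81 = 47088.0 N/m^3
P = 47088.0 * 0.73 = 34374.2400 Pa

34374.2400 Pa


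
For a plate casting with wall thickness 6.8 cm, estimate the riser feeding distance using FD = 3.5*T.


Formula: FD = 3.5 * T  (riser feeding-distance rule)
FD = 3.5 * 6.8 cm = 23.8000 cm


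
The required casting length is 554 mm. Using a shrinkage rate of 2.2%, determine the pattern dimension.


Formula: L_pattern = L_casting * (1 + shrinkage_rate/100)
Shrinkage factor = 1 + 2.2/100 = 1.022
L_pattern = 554 mm * 1.022 = 566.1880 mm

Final answer: 566.1880 mm


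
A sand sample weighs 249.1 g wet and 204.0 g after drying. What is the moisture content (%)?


Formula: MC = (W_wet - W_dry) / W_wet * 100
Water mass = 249.1 - 204.0 = 45.1 g
MC = 45.1 / 249.1 * 100 = 18.1052%

Answer: 18.1052%


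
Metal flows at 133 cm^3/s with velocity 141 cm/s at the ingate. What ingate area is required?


Formula: A_ingate = Q / v  (continuity equation)
A = 133 cm^3/s / 141 cm/s = 0.9433 cm^2


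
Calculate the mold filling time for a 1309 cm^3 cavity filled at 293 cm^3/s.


Formula: t_fill = V_mold / Q_flow
t = 1309 cm^3 / 293 cm^3/s = 4.4676 s

Final answer: 4.4676 s


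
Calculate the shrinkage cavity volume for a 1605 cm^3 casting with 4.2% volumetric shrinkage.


Formula: V_shrink = V_casting * shrinkage_pct / 100
V_shrink = 1605 cm^3 * 4.2 / 100 = 67.4100 cm^3

67.4100 cm^3


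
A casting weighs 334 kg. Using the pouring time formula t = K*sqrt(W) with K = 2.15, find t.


Formula: t = K * sqrt(W)
sqrt(W) = sqrt(334) = 18.27567
t = 2.15 * 18.27567 = 39.2927 s

Answer: 39.2927 s


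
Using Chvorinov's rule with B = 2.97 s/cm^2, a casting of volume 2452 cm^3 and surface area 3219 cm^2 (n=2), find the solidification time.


Formula: t_s = B * (V/A)^n  (Chvorinov's rule, n=2)
Modulus M = V/A = 2452/3219 = 0.761727 cm
M^2 = 0.761727^2 = 0.580228 cm^2
t_s = 2.97 * 0.580228 = 1.7233 s

Final answer: 1.7233 s


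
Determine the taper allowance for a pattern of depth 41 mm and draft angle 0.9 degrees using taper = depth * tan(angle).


Formula: taper = depth * tan(draft_angle)
tan(0.9 deg) = 0.0157093
taper = 41 mm * 0.0157093 = 0.6441 mm

Final answer: 0.6441 mm


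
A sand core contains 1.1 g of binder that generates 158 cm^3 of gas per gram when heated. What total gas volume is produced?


Formula: V_gas = W_binder * gas_evolution_rate
V = 1.1 g * 158 cm^3/g = 173.8000 cm^3

Answer: 173.8000 cm^3


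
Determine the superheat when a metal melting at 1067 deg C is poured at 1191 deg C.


Formula: Superheat = T_pour - T_melt
Superheat = 1191 - 1067 = 124 deg C

Answer: 124 deg C


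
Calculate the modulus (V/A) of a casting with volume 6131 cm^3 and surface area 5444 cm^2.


Formula: Casting Modulus M = V / A
M = 6131 cm^3 / 5444 cm^2 = 1.1262 cm

1.1262 cm


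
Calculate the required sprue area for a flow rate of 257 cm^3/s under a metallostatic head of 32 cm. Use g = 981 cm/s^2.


Formula: v = sqrt(2*g*h), A = Q/v
Velocity: v = sqrt(2 * 981 * 32) = sqrt(62784) = 250.5674 cm/s
Sprue area: A = Q / v = 257 / 250.5674 = 1.0257 cm^2

Final answer: 1.0257 cm^2


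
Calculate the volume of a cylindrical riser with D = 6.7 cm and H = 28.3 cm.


Formula: V = pi * (D/2)^2 * H  (cylinder volume)
Radius = D/2 = 6.7/2 = 3.35 cm
V = pi * 3.35^2 * 28.3 = 997.7596 cm^3

Answer: 997.7596 cm^3


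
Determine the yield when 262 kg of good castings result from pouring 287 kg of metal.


Formula: Casting Yield = (W_good / W_total) * 100
Yield = (262 kg / 287 kg) * 100 = 91.2892%

Final answer: 91.2892%


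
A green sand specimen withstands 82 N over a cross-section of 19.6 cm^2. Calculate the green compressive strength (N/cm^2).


Formula: Compressive Strength = Force / Area
Strength = 82 N / 19.6 cm^2 = 4.1837 N/cm^2


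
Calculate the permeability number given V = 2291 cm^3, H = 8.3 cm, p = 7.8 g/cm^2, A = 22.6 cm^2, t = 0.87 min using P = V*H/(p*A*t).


Formula: Permeability Number P = (V * H) / (p * A * t)
Numerator: V * H = 2291 * 8.3 = 19015.3
Denominator: p * A * t = 7.8 * 22.6 * 0.87 = 153.3636
P = 19015.3 / 153.3636 = 123.9884

123.9884


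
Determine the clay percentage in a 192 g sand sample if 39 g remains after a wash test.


Formula: Clay% = (W_total - W_washed) / W_total * 100
Clay mass = 192 - 39 = 153 g
Clay% = 153 / 192 * 100 = 79.6875%

79.6875%


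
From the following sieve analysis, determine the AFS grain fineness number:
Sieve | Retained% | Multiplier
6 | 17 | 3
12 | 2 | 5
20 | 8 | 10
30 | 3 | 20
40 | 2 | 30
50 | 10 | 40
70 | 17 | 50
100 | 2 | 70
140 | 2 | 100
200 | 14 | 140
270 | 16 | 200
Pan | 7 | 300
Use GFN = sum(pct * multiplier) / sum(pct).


Formula: GFN = sum(pct * multiplier) / sum(pct)
sum(pct * multiplier) = 9111
sum(pct) = 100
GFN = 9111 / 100 = 91.11


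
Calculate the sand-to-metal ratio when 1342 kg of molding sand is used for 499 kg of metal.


Formula: Sand-to-Metal Ratio = W_sand / W_metal
Ratio = 1342 kg / 499 kg = 2.6894


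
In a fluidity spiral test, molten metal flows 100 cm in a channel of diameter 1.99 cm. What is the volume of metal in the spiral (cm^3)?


Formula: V = pi * (d/2)^2 * L  (cylinder volume)
Radius = 1.99/2 = 0.995 cm
V = pi * 0.995^2 * 100 = 311.0255 cm^3


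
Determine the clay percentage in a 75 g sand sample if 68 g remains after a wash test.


Formula: Clay% = (W_total - W_washed) / W_total * 100
Clay mass = 75 - 68 = 7 g
Clay% = 7 / 75 * 100 = 9.3333%

Answer: 9.3333%


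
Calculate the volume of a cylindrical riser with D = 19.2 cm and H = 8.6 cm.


Formula: V = pi * (D/2)^2 * H  (cylinder volume)
Radius = D/2 = 19.2/2 = 9.6 cm
V = pi * 9.6^2 * 8.6 = 2489.9509 cm^3

2489.9509 cm^3


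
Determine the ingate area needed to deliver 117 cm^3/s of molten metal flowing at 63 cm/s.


Formula: A_ingate = Q / v  (continuity equation)
A = 117 cm^3/s / 63 cm/s = 1.8571 cm^2


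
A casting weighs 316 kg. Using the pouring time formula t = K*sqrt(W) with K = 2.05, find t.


Formula: t = K * sqrt(W)
sqrt(W) = sqrt(316) = 17.77639
t = 2.05 * 17.77639 = 36.4416 s

36.4416 s


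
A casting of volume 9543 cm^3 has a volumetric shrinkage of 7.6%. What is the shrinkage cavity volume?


Formula: V_shrink = V_casting * shrinkage_pct / 100
V_shrink = 9543 cm^3 * 7.6 / 100 = 725.2680 cm^3

Answer: 725.2680 cm^3


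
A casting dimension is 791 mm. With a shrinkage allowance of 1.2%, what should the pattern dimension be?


Formula: L_pattern = L_casting * (1 + shrinkage_rate/100)
Shrinkage factor = 1 + 1.2/100 = 1.012
L_pattern = 791 mm * 1.012 = 800.4920 mm


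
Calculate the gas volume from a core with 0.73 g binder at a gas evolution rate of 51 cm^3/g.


Formula: V_gas = W_binder * gas_evolution_rate
V = 0.73 g * 51 cm^3/g = 37.2300 cm^3

Answer: 37.2300 cm^3


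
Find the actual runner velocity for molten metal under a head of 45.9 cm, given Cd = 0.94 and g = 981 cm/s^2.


Formula: v = Cd * sqrt(2 * g * h)  (Torricelli with discharge coefficient)
2*g*h = 2 * 981 * 45.9 = 90055.8 cm^2/s^2
sqrt(90055.8) = 300.09299 cm/s
v = 0.94 * 300.09299 = 282.0874 cm/s

282.0874 cm/s


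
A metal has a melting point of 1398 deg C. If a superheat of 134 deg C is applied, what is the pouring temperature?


Formula: T_pour = T_melt + Superheat
T_pour = 1398 + 134 = 1532 deg C

1532 deg C


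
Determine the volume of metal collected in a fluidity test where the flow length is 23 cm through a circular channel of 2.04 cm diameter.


Formula: V = pi * (d/2)^2 * L  (cylinder volume)
Radius = 2.04/2 = 1.02 cm
V = pi * 1.02^2 * 23 = 75.1758 cm^3


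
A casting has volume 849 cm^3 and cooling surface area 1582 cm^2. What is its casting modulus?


Formula: Casting Modulus M = V / A
M = 849 cm^3 / 1582 cm^2 = 0.5367 cm

Final answer: 0.5367 cm


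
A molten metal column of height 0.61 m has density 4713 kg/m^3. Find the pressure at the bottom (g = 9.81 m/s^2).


Formula: P = rho * g * h
rho * g = 4713 * 9.81 = 46234.53 N/m^3
P = 46234.53 * 0.61 = 28203.0633 Pa

Final answer: 28203.0633 Pa


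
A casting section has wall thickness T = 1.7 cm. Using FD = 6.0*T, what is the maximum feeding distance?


Formula: FD = 6.0 * T  (riser feeding-distance rule)
FD = 6.0 * 1.7 cm = 10.2000 cm

Answer: 10.2000 cm


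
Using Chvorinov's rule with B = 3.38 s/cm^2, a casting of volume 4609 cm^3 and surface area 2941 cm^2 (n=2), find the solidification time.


Formula: t_s = B * (V/A)^n  (Chvorinov's rule, n=2)
Modulus M = V/A = 4609/2941 = 1.567154 cm
M^2 = 1.567154^2 = 2.455972 cm^2
t_s = 3.38 * 2.455972 = 8.3012 s


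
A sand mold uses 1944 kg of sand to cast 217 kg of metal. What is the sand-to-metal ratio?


Formula: Sand-to-Metal Ratio = W_sand / W_metal
Ratio = 1944 kg / 217 kg = 8.9585


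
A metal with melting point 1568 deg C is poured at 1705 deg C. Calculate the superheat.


Formula: Superheat = T_pour - T_melt
Superheat = 1705 - 1568 = 137 deg C

137 deg C


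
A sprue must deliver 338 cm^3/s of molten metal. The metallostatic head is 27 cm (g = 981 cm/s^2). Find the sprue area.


Formula: v = sqrt(2*g*h), A = Q/v
Velocity: v = sqrt(2 * 981 * 27) = sqrt(52974) = 230.1608 cm/s
Sprue area: A = Q / v = 338 / 230.1608 = 1.4685 cm^2

Final answer: 1.4685 cm^2


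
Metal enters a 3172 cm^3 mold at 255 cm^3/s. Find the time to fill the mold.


Formula: t_fill = V_mold / Q_flow
t = 3172 cm^3 / 255 cm^3/s = 12.4392 s

12.4392 s


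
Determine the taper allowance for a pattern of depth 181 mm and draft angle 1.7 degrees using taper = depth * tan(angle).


Formula: taper = depth * tan(draft_angle)
tan(1.7 deg) = 0.0296793
taper = 181 mm * 0.0296793 = 5.3720 mm


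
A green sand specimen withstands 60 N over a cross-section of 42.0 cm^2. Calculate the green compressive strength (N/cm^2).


Formula: Compressive Strength = Force / Area
Strength = 60 N / 42.0 cm^2 = 1.4286 N/cm^2


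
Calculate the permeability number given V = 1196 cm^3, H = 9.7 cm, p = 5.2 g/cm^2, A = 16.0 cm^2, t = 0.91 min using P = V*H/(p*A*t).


Formula: Permeability Number P = (V * H) / (p * A * t)
Numerator: V * H = 1196 * 9.7 = 11601.2
Denominator: p * A * t = 5.2 * 16.0 * 0.91 = 75.712
P = 11601.2 / 75.712 = 153.2280

Final answer: 153.2280


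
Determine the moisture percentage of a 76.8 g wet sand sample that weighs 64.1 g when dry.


Formula: MC = (W_wet - W_dry) / W_wet * 100
Water mass = 76.8 - 64.1 = 12.7 g
MC = 12.7 / 76.8 * 100 = 16.5365%

Final answer: 16.5365%


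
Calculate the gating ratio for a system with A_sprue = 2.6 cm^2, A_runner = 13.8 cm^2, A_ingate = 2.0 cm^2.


Sprue:Runner:Ingate = 1 : 13.8/2.6 : 2.0/2.6 = 1:5.31:0.77

1:5.31:0.77


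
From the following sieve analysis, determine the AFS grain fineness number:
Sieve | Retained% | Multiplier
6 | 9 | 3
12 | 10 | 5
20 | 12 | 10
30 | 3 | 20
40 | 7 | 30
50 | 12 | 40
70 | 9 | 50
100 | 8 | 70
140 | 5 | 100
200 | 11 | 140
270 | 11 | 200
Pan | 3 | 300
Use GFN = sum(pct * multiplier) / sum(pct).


Formula: GFN = sum(pct * multiplier) / sum(pct)
sum(pct * multiplier) = 7097
sum(pct) = 100
GFN = 7097 / 100 = 70.97

70.97


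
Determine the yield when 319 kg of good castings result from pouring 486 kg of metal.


Formula: Casting Yield = (W_good / W_total) * 100
Yield = (319 kg / 486 kg) * 100 = 65.6379%

65.6379%


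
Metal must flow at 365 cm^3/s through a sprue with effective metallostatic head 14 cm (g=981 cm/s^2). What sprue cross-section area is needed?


Formula: v = sqrt(2*g*h), A = Q/v
Velocity: v = sqrt(2 * 981 * 14) = sqrt(27468) = 165.7347 cm/s
Sprue area: A = Q / v = 365 / 165.7347 = 2.2023 cm^2

2.2023 cm^2


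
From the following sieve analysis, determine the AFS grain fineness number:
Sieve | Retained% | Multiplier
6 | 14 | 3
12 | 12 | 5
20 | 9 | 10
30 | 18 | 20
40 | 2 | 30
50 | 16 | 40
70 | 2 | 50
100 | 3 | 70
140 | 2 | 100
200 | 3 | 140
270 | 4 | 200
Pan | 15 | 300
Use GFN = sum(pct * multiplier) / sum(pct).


Formula: GFN = sum(pct * multiplier) / sum(pct)
sum(pct * multiplier) = 7482
sum(pct) = 100
GFN = 7482 / 100 = 74.82

Final answer: 74.82


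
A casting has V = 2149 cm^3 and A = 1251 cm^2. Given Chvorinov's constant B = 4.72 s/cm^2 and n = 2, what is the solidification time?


Formula: t_s = B * (V/A)^n  (Chvorinov's rule, n=2)
Modulus M = V/A = 2149/1251 = 1.717826 cm
M^2 = 1.717826^2 = 2.950926 cm^2
t_s = 4.72 * 2.950926 = 13.9284 s

13.9284 s


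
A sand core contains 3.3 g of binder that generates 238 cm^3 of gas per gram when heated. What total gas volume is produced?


Formula: V_gas = W_binder * gas_evolution_rate
V = 3.3 g * 238 cm^3/g = 785.4000 cm^3

Answer: 785.4000 cm^3


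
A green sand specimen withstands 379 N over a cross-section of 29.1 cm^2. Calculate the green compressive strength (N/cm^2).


Formula: Compressive Strength = Force / Area
Strength = 379 N / 29.1 cm^2 = 13.0241 N/cm^2


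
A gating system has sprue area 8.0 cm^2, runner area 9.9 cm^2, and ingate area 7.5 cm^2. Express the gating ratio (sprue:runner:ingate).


Sprue:Runner:Ingate = 1 : 9.9/8.0 : 7.5/8.0 = 1:1.24:0.94

1:1.24:0.94


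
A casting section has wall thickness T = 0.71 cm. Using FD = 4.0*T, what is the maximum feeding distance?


Formula: FD = 4.0 * T  (riser feeding-distance rule)
FD = 4.0 * 0.71 cm = 2.8400 cm


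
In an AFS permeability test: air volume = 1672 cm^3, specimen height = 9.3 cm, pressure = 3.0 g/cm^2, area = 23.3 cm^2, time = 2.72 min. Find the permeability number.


Formula: Permeability Number P = (V * H) / (p * A * t)
Numerator: V * H = 1672 * 9.3 = 15549.6
Denominator: p * A * t = 3.0 * 23.3 * 2.72 = 190.128
P = 15549.6 / 190.128 = 81.7849


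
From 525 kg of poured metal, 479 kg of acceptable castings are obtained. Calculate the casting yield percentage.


Formula: Casting Yield = (W_good / W_total) * 100
Yield = (479 kg / 525 kg) * 100 = 91.2381%

Final answer: 91.2381%


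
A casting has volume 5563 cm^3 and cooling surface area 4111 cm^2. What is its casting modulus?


Formula: Casting Modulus M = V / A
M = 5563 cm^3 / 4111 cm^2 = 1.3532 cm


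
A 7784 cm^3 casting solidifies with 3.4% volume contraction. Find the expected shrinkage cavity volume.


Formula: V_shrink = V_casting * shrinkage_pct / 100
V_shrink = 7784 cm^3 * 3.4 / 100 = 264.6560 cm^3

Final answer: 264.6560 cm^3


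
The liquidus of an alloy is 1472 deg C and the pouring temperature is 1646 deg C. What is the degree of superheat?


Formula: Superheat = T_pour - T_melt
Superheat = 1646 - 1472 = 174 deg C


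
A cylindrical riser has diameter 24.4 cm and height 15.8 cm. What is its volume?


Formula: V = pi * (D/2)^2 * H  (cylinder volume)
Radius = D/2 = 24.4/2 = 12.2 cm
V = pi * 12.2^2 * 15.8 = 7387.9955 cm^3


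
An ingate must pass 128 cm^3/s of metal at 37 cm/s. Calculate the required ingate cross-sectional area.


Formula: A_ingate = Q / v  (continuity equation)
A = 128 cm^3/s / 37 cm/s = 3.4595 cm^2


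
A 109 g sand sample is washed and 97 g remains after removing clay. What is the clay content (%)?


Formula: Clay% = (W_total - W_washed) / W_total * 100
Clay mass = 109 - 97 = 12 g
Clay% = 12 / 109 * 100 = 11.0092%

Final answer: 11.0092%


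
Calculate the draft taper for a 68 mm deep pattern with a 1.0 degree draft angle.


Formula: taper = depth * tan(draft_angle)
tan(1.0 deg) = 0.0174551
taper = 68 mm * 0.0174551 = 1.1869 mm

Final answer: 1.1869 mm


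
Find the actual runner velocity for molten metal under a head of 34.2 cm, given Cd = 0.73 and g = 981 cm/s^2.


Formula: v = Cd * sqrt(2 * g * h)  (Torricelli with discharge coefficient)
2*g*h = 2 * 981 * 34.2 = 67100.4 cm^2/s^2
sqrt(67100.4) = 259.03745 cm/s
v = 0.73 * 259.03745 = 189.0973 cm/s

189.0973 cm/s


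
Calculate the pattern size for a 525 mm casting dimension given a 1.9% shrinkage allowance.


Formula: L_pattern = L_casting * (1 + shrinkage_rate/100)
Shrinkage factor = 1 + 1.9/100 = 1.019
L_pattern = 525 mm * 1.019 = 534.9750 mm

Final answer: 534.9750 mm


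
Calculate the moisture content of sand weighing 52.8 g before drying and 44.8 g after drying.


Formula: MC = (W_wet - W_dry) / W_wet * 100
Water mass = 52.8 - 44.8 = 8.0 g
MC = 8.0 / 52.8 * 100 = 15.1515%

Answer: 15.1515%


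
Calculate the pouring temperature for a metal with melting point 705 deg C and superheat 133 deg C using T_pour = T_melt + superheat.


Formula: T_pour = T_melt + Superheat
T_pour = 705 + 133 = 838 deg C

838 deg C


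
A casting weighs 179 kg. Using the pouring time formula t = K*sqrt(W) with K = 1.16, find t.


Formula: t = K * sqrt(W)
sqrt(W) = sqrt(179) = 13.37909
t = 1.16 * 13.37909 = 15.5197 s


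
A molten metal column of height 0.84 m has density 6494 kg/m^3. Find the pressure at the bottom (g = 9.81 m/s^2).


Formula: P = rho * g * h
rho * g = 6494 * 9.81 = 63706.14 N/m^3
P = 63706.14 * 0.84 = 53513.1576 Pa

53513.1576 Pa


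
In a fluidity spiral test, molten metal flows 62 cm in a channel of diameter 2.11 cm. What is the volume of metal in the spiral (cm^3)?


Formula: V = pi * (d/2)^2 * L  (cylinder volume)
Radius = 2.11/2 = 1.055 cm
V = pi * 1.055^2 * 62 = 216.7936 cm^3

216.7936 cm^3


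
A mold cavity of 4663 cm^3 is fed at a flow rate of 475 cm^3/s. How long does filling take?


Formula: t_fill = V_mold / Q_flow
t = 4663 cm^3 / 475 cm^3/s = 9.8168 s


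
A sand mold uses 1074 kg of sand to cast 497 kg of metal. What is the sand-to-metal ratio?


Formula: Sand-to-Metal Ratio = W_sand / W_metal
Ratio = 1074 kg / 497 kg = 2.1610

Answer: 2.1610


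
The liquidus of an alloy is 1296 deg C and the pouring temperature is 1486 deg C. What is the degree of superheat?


Formula: Superheat = T_pour - T_melt
Superheat = 1486 - 1296 = 190 deg C


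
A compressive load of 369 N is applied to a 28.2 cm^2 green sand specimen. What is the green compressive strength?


Formula: Compressive Strength = Force / Area
Strength = 369 N / 28.2 cm^2 = 13.0851 N/cm^2


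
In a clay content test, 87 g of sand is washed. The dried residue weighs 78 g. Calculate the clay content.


Formula: Clay% = (W_total - W_washed) / W_total * 100
Clay mass = 87 - 78 = 9 g
Clay% = 9 / 87 * 100 = 10.3448%

Answer: 10.3448%


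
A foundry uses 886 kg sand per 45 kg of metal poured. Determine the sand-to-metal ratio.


Formula: Sand-to-Metal Ratio = W_sand / W_metal
Ratio = 886 kg / 45 kg = 19.6889


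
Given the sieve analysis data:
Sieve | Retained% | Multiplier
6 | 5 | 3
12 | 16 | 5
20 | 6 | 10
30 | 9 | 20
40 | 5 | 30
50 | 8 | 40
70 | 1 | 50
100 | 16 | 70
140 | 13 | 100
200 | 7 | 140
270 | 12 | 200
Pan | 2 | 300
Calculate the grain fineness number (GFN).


Formula: GFN = sum(pct * multiplier) / sum(pct)
sum(pct * multiplier) = 7255
sum(pct) = 100
GFN = 7255 / 100 = 72.55


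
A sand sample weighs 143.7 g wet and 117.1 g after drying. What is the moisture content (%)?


Formula: MC = (W_wet - W_dry) / W_wet * 100
Water mass = 143.7 - 117.1 = 26.6 g
MC = 26.6 / 143.7 * 100 = 18.5108%

18.5108%


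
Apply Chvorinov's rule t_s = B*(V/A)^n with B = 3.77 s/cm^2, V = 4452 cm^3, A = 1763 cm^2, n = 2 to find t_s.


Formula: t_s = B * (V/A)^n  (Chvorinov's rule, n=2)
Modulus M = V/A = 4452/1763 = 2.525241 cm
M^2 = 2.525241^2 = 6.376842 cm^2
t_s = 3.77 * 6.376842 = 24.0407 s

24.0407 s


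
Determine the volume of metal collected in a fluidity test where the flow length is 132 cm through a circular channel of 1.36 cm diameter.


Formula: V = pi * (d/2)^2 * L  (cylinder volume)
Radius = 1.36/2 = 0.68 cm
V = pi * 0.68^2 * 132 = 191.7528 cm^3

Answer: 191.7528 cm^3


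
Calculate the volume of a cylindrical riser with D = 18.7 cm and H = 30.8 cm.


Formula: V = pi * (D/2)^2 * H  (cylinder volume)
Radius = D/2 = 18.7/2 = 9.35 cm
V = pi * 9.35^2 * 30.8 = 8459.0932 cm^3

Answer: 8459.0932 cm^3


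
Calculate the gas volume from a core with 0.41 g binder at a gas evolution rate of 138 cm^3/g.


Formula: V_gas = W_binder * gas_evolution_rate
V = 0.41 g * 138 cm^3/g = 56.5800 cm^3


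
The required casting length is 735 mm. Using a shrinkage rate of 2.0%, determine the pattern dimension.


Formula: L_pattern = L_casting * (1 + shrinkage_rate/100)
Shrinkage factor = 1 + 2.0/100 = 1.02
L_pattern = 735 mm * 1.02 = 749.7000 mm

749.7000 mm


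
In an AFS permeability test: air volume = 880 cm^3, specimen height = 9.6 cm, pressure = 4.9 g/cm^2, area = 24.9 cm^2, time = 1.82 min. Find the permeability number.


Formula: Permeability Number P = (V * H) / (p * A * t)
Numerator: V * H = 880 * 9.6 = 8448.0
Denominator: p * A * t = 4.9 * 24.9 * 1.82 = 222.0582
P = 8448.0 / 222.0582 = 38.0441

Answer: 38.0441


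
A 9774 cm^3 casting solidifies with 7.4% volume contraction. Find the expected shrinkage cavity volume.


Formula: V_shrink = V_casting * shrinkage_pct / 100
V_shrink = 9774 cm^3 * 7.4 / 100 = 723.2760 cm^3


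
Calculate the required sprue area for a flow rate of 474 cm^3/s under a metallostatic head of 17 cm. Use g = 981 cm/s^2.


Formula: v = sqrt(2*g*h), A = Q/v
Velocity: v = sqrt(2 * 981 * 17) = sqrt(33354) = 182.6308 cm/s
Sprue area: A = Q / v = 474 / 182.6308 = 2.5954 cm^2

Answer: 2.5954 cm^2


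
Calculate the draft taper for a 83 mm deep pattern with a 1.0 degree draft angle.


Formula: taper = depth * tan(draft_angle)
tan(1.0 deg) = 0.0174551
taper = 83 mm * 0.0174551 = 1.4488 mm


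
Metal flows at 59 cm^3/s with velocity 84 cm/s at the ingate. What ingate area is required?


Formula: A_ingate = Q / v  (continuity equation)
A = 59 cm^3/s / 84 cm/s = 0.7024 cm^2

0.7024 cm^2


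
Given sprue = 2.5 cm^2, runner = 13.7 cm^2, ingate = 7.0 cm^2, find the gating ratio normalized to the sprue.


Sprue:Runner:Ingate = 1 : 13.7/2.5 : 7.0/2.5 = 1:5.48:2.80


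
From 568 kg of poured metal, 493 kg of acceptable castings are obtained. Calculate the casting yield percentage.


Formula: Casting Yield = (W_good / W_total) * 100
Yield = (493 kg / 568 kg) * 100 = 86.7958%

Answer: 86.7958%


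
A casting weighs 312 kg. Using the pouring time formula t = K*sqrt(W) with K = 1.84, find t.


Formula: t = K * sqrt(W)
sqrt(W) = sqrt(312) = 17.66352
t = 1.84 * 17.66352 = 32.5009 s


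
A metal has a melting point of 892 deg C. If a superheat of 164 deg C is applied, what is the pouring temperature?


Formula: T_pour = T_melt + Superheat
T_pour = 892 + 164 = 1056 deg C

Answer: 1056 deg C


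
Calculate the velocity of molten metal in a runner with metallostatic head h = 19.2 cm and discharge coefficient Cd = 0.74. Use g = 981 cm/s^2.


Formula: v = Cd * sqrt(2 * g * h)  (Torricelli with discharge coefficient)
2*g*h = 2 * 981 * 19.2 = 37670.4 cm^2/s^2
sqrt(37670.4) = 194.08864 cm/s
v = 0.74 * 194.08864 = 143.6256 cm/s

Final answer: 143.6256 cm/s


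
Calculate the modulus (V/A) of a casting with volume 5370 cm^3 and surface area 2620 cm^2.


Formula: Casting Modulus M = V / A
M = 5370 cm^3 / 2620 cm^2 = 2.0496 cm


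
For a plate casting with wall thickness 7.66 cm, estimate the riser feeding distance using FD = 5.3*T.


Formula: FD = 5.3 * T  (riser feeding-distance rule)
FD = 5.3 * 7.66 cm = 40.5980 cm

40.5980 cm


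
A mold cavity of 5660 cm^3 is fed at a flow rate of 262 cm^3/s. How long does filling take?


Formula: t_fill = V_mold / Q_flow
t = 5660 cm^3 / 262 cm^3/s = 21.6031 s


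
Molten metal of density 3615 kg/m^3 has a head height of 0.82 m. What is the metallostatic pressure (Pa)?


Formula: P = rho * g * h
rho * g = 3615 * 9.81 = 35463.15 N/m^3
P = 35463.15 * 0.82 = 29079.7830 Pa

Answer: 29079.7830 Pa


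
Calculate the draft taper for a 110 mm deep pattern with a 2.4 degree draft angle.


Formula: taper = depth * tan(draft_angle)
tan(2.4 deg) = 0.0419124
taper = 110 mm * 0.0419124 = 4.6104 mm

Answer: 4.6104 mm


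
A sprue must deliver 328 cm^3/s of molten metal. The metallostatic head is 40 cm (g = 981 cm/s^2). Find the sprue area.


Formula: v = sqrt(2*g*h), A = Q/v
Velocity: v = sqrt(2 * 981 * 40) = sqrt(78480) = 280.1428 cm/s
Sprue area: A = Q / v = 328 / 280.1428 = 1.1708 cm^2

1.1708 cm^2


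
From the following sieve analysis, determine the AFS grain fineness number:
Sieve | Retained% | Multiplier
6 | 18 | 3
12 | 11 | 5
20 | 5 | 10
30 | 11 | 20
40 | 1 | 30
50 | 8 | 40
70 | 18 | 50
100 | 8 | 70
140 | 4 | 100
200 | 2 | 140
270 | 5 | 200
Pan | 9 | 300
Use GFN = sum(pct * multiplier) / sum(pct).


Formula: GFN = sum(pct * multiplier) / sum(pct)
sum(pct * multiplier) = 6569
sum(pct) = 100
GFN = 6569 / 100 = 65.69

Final answer: 65.69


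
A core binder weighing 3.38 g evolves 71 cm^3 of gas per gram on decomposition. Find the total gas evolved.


Formula: V_gas = W_binder * gas_evolution_rate
V = 3.38 g * 71 cm^3/g = 239.9800 cm^3

Answer: 239.9800 cm^3
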